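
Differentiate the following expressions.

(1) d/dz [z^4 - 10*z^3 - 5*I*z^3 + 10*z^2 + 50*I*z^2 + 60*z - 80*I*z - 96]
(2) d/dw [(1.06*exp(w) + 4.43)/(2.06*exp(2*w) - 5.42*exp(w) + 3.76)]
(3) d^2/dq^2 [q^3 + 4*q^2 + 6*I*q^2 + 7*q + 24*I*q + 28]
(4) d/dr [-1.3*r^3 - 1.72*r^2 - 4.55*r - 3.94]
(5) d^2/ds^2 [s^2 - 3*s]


(1) = 4*z^3 + z^2*(-30 - 15*I) + z*(20 + 100*I) + 60 - 80*I
(2) = (-2.1836*exp(2*w) - 18.2516*exp(w) + 27.9962)*exp(w)/(4.2436*exp(4*w) - 22.3304*exp(3*w) + 44.8676*exp(2*w) - 40.7584*exp(w) + 14.1376)
(3) = 6*q + 8 + 12*I
(4) = -3.9*r^2 - 3.44*r - 4.55
(5) = 2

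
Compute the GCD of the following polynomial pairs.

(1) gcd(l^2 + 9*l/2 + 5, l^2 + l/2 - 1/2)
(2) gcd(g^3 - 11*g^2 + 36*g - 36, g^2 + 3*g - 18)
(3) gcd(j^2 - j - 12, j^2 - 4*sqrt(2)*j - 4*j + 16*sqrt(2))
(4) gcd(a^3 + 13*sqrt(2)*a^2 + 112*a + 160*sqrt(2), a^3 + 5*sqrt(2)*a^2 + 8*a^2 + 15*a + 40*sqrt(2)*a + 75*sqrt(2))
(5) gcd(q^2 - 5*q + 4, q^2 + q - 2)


(1) = gcd((l + 2)*(l + 5/2), (l - 1/2)*(l + 1)) = 1
(2) = gcd((g - 6)*(g - 3)*(g - 2), (g - 3)*(g + 6)) = g - 3
(3) = gcd((j - 4)*(j + 3), (j - 4)*(j - 4*sqrt(2))) = j - 4
(4) = gcd((a + 4*sqrt(2))^2*(a + 5*sqrt(2)), (a + 3)*(a + 5)*(a + 5*sqrt(2))) = a + 5*sqrt(2)
(5) = q - 1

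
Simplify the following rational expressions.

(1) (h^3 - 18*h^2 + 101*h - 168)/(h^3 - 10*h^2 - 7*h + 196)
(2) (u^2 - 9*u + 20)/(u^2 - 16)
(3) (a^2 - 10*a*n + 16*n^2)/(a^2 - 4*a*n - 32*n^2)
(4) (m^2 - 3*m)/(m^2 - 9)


(1) = (h^2 - 11*h + 24)/(h^2 - 3*h - 28)
(2) = (u - 5)/(u + 4)
(3) = (a - 2*n)/(a + 4*n)
(4) = m/(m + 3)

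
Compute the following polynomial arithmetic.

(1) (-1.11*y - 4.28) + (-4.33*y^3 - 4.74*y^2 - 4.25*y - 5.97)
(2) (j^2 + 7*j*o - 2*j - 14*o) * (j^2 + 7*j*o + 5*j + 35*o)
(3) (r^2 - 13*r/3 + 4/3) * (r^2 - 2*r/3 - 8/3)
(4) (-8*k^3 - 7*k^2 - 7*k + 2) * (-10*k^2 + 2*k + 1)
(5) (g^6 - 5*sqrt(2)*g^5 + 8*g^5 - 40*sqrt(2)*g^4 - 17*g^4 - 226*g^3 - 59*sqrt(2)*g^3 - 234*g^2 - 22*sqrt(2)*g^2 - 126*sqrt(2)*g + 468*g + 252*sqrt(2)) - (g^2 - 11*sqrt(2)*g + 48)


(1) = -4.33*y^3 - 4.74*y^2 - 5.36*y - 10.25
(2) = j^4 + 14*j^3*o + 3*j^3 + 49*j^2*o^2 + 42*j^2*o - 10*j^2 + 147*j*o^2 - 140*j*o - 490*o^2
(3) = r^4 - 5*r^3 + 14*r^2/9 + 32*r/3 - 32/9
(4) = 80*k^5 + 54*k^4 + 48*k^3 - 41*k^2 - 3*k + 2
(5) = g^6 - 5*sqrt(2)*g^5 + 8*g^5 - 40*sqrt(2)*g^4 - 17*g^4 - 226*g^3 - 59*sqrt(2)*g^3 - 235*g^2 - 22*sqrt(2)*g^2 - 115*sqrt(2)*g + 468*g - 48 + 252*sqrt(2)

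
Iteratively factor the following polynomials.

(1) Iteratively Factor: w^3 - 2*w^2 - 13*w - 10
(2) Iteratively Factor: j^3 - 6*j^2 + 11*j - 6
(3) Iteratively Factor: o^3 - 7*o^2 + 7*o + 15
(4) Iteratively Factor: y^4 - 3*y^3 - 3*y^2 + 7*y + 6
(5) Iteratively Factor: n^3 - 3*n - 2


(1) = (w + 1)*(w^2 - 3*w - 10) = (w + 1)*(w + 2)*(w - 5)
(2) = (j - 3)*(j^2 - 3*j + 2) = (j - 3)*(j - 2)*(j - 1)
(3) = (o - 3)*(o^2 - 4*o - 5) = (o - 3)*(o + 1)*(o - 5)
(4) = (y + 1)*(y^3 - 4*y^2 + y + 6) = (y - 2)*(y + 1)*(y^2 - 2*y - 3) = (y - 3)*(y - 2)*(y + 1)*(y + 1)
(5) = (n - 2)*(n^2 + 2*n + 1) = (n - 2)*(n + 1)*(n + 1)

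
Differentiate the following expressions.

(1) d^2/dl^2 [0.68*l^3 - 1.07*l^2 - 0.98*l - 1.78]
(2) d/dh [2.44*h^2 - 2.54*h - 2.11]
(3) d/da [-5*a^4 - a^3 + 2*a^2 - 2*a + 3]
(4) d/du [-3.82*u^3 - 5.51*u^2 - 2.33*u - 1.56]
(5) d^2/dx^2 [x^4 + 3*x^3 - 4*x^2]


(1) = 4.08*l - 2.14
(2) = 4.88*h - 2.54
(3) = -20*a^3 - 3*a^2 + 4*a - 2
(4) = -11.46*u^2 - 11.02*u - 2.33
(5) = 12*x^2 + 18*x - 8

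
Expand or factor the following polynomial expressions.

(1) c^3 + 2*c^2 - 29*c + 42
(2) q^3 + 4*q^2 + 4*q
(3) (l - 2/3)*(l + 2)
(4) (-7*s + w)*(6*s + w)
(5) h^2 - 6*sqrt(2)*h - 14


(1) = (c - 3)*(c - 2)*(c + 7)
(2) = q*(q + 2)^2
(3) = l^2 + 4*l/3 - 4/3
(4) = -42*s^2 - s*w + w^2
(5) = (h - 7*sqrt(2))*(h + sqrt(2))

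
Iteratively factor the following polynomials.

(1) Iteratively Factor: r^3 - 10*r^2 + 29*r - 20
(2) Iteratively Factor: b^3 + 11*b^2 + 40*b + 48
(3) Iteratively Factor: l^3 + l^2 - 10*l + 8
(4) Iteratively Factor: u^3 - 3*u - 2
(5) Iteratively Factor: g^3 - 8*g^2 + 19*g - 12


(1) = (r - 1)*(r^2 - 9*r + 20) = (r - 5)*(r - 1)*(r - 4)
(2) = (b + 4)*(b^2 + 7*b + 12) = (b + 4)^2*(b + 3)
(3) = (l + 4)*(l^2 - 3*l + 2) = (l - 2)*(l + 4)*(l - 1)
(4) = (u + 1)*(u^2 - u - 2) = (u + 1)^2*(u - 2)
(5) = (g - 4)*(g^2 - 4*g + 3) = (g - 4)*(g - 1)*(g - 3)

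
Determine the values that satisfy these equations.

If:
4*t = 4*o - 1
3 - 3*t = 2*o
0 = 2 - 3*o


Then:
No Solution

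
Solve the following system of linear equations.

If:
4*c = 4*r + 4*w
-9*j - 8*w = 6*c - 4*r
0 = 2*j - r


Then:
c = -15*w/13
j = -14*w/13
r = -28*w/13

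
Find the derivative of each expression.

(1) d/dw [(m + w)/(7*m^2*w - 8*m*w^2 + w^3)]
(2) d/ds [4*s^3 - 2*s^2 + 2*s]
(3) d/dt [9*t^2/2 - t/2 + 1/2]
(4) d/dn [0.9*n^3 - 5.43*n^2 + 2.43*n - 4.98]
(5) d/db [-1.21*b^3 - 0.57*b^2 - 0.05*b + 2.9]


(1) = (w*(7*m^2 - 8*m*w + w^2) - (m + w)*(7*m^2 - 16*m*w + 3*w^2))/(w^2*(7*m^2 - 8*m*w + w^2)^2)
(2) = 12*s^2 - 4*s + 2
(3) = 9*t - 1/2
(4) = 2.7*n^2 - 10.86*n + 2.43
(5) = -3.63*b^2 - 1.14*b - 0.05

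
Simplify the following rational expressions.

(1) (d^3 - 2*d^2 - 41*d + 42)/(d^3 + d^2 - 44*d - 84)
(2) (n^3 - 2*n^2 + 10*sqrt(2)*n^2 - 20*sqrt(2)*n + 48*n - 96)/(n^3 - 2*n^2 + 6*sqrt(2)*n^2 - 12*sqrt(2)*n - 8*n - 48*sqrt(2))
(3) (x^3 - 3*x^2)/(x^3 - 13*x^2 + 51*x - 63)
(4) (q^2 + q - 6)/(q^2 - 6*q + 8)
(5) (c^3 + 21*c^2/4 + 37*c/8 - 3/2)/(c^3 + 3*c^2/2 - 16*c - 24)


(1) = (d - 1)/(d + 2)
(2) = (n^2 + n*(-2 + 4*sqrt(2)) - 8*sqrt(2))/(n^2 - 2*n - 8)
(3) = x^2/(x^2 - 10*x + 21)
(4) = (q + 3)/(q - 4)
(5) = (4*c - 1)/(4*c - 16)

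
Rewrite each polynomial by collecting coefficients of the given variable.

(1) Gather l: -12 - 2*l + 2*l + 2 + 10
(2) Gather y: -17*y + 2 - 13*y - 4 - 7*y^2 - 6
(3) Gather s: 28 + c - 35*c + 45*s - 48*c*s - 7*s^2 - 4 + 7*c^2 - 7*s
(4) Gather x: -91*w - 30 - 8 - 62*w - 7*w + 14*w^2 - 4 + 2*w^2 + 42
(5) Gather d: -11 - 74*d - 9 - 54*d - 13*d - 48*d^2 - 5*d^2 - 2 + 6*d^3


(1) = 0
(2) = -7*y^2 - 30*y - 8
(3) = 7*c^2 - 34*c - 7*s^2 + s*(38 - 48*c) + 24
(4) = 16*w^2 - 160*w
(5) = 6*d^3 - 53*d^2 - 141*d - 22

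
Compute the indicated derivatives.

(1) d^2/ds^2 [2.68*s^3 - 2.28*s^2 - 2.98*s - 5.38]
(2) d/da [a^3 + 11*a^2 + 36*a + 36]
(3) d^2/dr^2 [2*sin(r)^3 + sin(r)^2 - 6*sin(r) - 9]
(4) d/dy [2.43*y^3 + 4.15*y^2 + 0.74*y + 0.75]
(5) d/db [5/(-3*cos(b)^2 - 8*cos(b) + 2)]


(1) = 16.08*s - 4.56
(2) = 3*a^2 + 22*a + 36
(3) = 9*sin(r)/2 + 9*sin(3*r)/2 + 2*cos(2*r)
(4) = 7.29*y^2 + 8.3*y + 0.74
(5) = -10*(3*cos(b) + 4)*sin(b)/(3*cos(b)^2 + 8*cos(b) - 2)^2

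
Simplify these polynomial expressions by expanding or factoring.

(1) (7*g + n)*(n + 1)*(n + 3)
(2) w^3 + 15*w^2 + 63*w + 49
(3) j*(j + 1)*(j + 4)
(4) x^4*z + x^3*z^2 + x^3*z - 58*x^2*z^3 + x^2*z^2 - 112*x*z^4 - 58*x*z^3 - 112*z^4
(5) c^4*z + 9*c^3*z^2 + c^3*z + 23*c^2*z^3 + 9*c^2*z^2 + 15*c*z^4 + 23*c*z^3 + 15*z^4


(1) = 7*g*n^2 + 28*g*n + 21*g + n^3 + 4*n^2 + 3*n
(2) = (w + 1)*(w + 7)^2
(3) = j^3 + 5*j^2 + 4*j
(4) = (x - 8*z)*(x + 2*z)*(x + 7*z)*(x*z + z)
(5) = (c + z)*(c + 3*z)*(c + 5*z)*(c*z + z)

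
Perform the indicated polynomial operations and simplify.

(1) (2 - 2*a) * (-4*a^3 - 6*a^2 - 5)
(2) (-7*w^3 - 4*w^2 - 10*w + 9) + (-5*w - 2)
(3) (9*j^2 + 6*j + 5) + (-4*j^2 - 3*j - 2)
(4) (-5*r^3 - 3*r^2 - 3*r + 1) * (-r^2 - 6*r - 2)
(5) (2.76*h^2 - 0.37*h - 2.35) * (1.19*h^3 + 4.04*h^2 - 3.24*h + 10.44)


(1) = 8*a^4 + 4*a^3 - 12*a^2 + 10*a - 10
(2) = -7*w^3 - 4*w^2 - 15*w + 7
(3) = 5*j^2 + 3*j + 3
(4) = 5*r^5 + 33*r^4 + 31*r^3 + 23*r^2 - 2
(5) = 3.2844*h^5 + 10.7101*h^4 - 13.2337*h^3 + 20.5192*h^2 + 3.7512*h - 24.534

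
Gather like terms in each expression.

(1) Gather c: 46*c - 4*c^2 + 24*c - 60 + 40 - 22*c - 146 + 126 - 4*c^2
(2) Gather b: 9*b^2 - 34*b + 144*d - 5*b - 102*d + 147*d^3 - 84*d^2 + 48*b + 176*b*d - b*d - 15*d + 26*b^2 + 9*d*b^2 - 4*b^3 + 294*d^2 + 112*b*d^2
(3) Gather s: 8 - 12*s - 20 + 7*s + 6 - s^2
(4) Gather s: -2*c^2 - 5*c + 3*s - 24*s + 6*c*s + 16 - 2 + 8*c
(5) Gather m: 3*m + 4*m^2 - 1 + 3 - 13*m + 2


(1) = -8*c^2 + 48*c - 40
(2) = -4*b^3 + b^2*(9*d + 35) + b*(112*d^2 + 175*d + 9) + 147*d^3 + 210*d^2 + 27*d
(3) = -s^2 - 5*s - 6
(4) = -2*c^2 + 3*c + s*(6*c - 21) + 14
(5) = 4*m^2 - 10*m + 4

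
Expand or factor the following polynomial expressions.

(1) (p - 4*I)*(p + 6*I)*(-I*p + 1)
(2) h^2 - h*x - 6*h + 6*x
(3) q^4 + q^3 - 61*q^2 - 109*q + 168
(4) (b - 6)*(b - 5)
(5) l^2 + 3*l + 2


(1) = -I*p^3 + 3*p^2 - 22*I*p + 24
(2) = (h - 6)*(h - x)
(3) = (q - 8)*(q - 1)*(q + 3)*(q + 7)
(4) = b^2 - 11*b + 30
(5) = (l + 1)*(l + 2)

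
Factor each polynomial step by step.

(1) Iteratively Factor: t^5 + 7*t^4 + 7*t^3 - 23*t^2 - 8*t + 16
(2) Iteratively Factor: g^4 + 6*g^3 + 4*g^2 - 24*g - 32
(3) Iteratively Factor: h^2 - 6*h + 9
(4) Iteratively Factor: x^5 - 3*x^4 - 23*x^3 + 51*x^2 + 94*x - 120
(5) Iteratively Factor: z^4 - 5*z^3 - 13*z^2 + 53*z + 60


(1) = (t - 1)*(t^4 + 8*t^3 + 15*t^2 - 8*t - 16) = (t - 1)*(t + 1)*(t^3 + 7*t^2 + 8*t - 16) = (t - 1)*(t + 1)*(t + 4)*(t^2 + 3*t - 4) = (t - 1)^2*(t + 1)*(t + 4)*(t + 4)
(2) = (g + 4)*(g^3 + 2*g^2 - 4*g - 8) = (g + 2)*(g + 4)*(g^2 - 4) = (g - 2)*(g + 2)*(g + 4)*(g + 2)
(3) = (h - 3)*(h - 3)
(4) = (x - 3)*(x^4 - 23*x^2 - 18*x + 40) = (x - 3)*(x + 2)*(x^3 - 2*x^2 - 19*x + 20) = (x - 3)*(x - 1)*(x + 2)*(x^2 - x - 20) = (x - 5)*(x - 3)*(x - 1)*(x + 2)*(x + 4)
(5) = (z + 3)*(z^3 - 8*z^2 + 11*z + 20) = (z + 1)*(z + 3)*(z^2 - 9*z + 20) = (z - 5)*(z + 1)*(z + 3)*(z - 4)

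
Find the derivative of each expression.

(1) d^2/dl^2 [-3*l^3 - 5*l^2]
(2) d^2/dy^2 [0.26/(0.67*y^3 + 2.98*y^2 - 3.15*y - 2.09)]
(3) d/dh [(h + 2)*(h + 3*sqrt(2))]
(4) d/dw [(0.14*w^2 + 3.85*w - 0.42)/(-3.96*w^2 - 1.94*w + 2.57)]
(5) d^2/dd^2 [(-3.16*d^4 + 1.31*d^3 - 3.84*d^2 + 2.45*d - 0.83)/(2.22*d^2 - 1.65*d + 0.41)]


(1) = -18*l - 10
(2) = (-(1.0452*y + 1.5496)*(0.67*y^3 + 2.98*y^2 - 3.15*y - 2.09) + 0.26*(2.01*y^2 + 5.96*y - 3.15)*(4.02*y^2 + 11.92*y - 6.3))/(0.67*y^3 + 2.98*y^2 - 3.15*y - 2.09)^3
(3) = 2*h + 2 + 3*sqrt(2)
(4) = (14.9744*w^2 - 2.6068*w + 9.0797)/(15.6816*w^4 + 15.3648*w^3 - 16.5908*w^2 - 9.9716*w + 6.6049)
(5) = (-31.147488*d^6 + 69.45048*d^5 - 68.875992*d^4 + 34.969386*d^3 - 15.264066*d^2 + 6.183066*d - 0.984576)/(10.941048*d^6 - 24.39558*d^5 + 24.193782*d^4 - 13.503105*d^3 + 4.468221*d^2 - 0.832095*d + 0.068921)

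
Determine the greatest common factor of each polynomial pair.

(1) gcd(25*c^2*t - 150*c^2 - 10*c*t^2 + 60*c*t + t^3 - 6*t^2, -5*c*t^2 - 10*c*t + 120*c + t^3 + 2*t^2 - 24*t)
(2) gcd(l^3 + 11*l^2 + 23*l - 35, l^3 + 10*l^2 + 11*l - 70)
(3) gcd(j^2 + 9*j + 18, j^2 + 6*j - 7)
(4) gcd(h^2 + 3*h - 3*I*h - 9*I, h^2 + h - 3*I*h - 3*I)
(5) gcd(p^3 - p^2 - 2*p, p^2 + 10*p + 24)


(1) = -5*c + t
(2) = l^2 + 12*l + 35
(3) = gcd((j + 3)*(j + 6), (j - 1)*(j + 7)) = 1
(4) = h - 3*I
(5) = gcd(p*(p - 2)*(p + 1), (p + 4)*(p + 6)) = 1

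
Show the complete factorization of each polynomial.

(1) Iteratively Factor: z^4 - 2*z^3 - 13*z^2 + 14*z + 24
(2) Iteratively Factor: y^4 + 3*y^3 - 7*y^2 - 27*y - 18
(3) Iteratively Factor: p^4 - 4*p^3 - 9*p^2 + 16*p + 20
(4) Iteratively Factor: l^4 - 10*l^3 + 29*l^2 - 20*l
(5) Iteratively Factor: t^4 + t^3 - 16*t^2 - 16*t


(1) = (z - 4)*(z^3 + 2*z^2 - 5*z - 6) = (z - 4)*(z + 3)*(z^2 - z - 2) = (z - 4)*(z - 2)*(z + 3)*(z + 1)
(2) = (y + 2)*(y^3 + y^2 - 9*y - 9) = (y - 3)*(y + 2)*(y^2 + 4*y + 3) = (y - 3)*(y + 1)*(y + 2)*(y + 3)
(3) = (p - 2)*(p^3 - 2*p^2 - 13*p - 10) = (p - 2)*(p + 1)*(p^2 - 3*p - 10) = (p - 5)*(p - 2)*(p + 1)*(p + 2)
(4) = (l - 1)*(l^3 - 9*l^2 + 20*l) = (l - 5)*(l - 1)*(l^2 - 4*l) = l*(l - 5)*(l - 1)*(l - 4)
(5) = (t + 4)*(t^3 - 3*t^2 - 4*t) = (t + 1)*(t + 4)*(t^2 - 4*t) = t*(t + 1)*(t + 4)*(t - 4)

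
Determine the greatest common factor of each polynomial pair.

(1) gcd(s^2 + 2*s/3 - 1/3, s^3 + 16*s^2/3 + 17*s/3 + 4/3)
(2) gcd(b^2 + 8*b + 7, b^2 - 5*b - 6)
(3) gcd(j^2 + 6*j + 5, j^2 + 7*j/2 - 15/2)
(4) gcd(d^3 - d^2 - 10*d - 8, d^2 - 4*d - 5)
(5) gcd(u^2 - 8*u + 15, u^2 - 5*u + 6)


(1) = s + 1
(2) = b + 1
(3) = gcd((j + 1)*(j + 5), (j - 3/2)*(j + 5)) = j + 5
(4) = d + 1
(5) = u - 3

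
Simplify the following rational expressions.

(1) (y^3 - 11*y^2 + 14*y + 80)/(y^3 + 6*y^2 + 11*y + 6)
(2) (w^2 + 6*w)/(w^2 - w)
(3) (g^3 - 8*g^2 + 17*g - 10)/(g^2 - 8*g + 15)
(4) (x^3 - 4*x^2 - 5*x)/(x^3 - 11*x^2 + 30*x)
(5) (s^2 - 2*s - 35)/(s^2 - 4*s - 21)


(1) = (y^2 - 13*y + 40)/(y^2 + 4*y + 3)
(2) = (w + 6)/(w - 1)
(3) = (g^2 - 3*g + 2)/(g - 3)
(4) = (x + 1)/(x - 6)
(5) = (s + 5)/(s + 3)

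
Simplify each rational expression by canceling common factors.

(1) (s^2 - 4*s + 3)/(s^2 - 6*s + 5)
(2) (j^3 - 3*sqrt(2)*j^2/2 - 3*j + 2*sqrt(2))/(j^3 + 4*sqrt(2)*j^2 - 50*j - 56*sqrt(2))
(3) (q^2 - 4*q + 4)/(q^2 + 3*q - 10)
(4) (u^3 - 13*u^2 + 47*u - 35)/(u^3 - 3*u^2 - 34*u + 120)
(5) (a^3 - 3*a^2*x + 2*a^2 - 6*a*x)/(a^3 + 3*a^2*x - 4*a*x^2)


(1) = (s - 3)/(s - 5)
(2) = (2*j^2 - 5*sqrt(2)*j + 4)/(2*j^2 + 6*sqrt(2)*j - 112)
(3) = (q - 2)/(q + 5)
(4) = (u^2 - 8*u + 7)/(u^2 + 2*u - 24)
(5) = (-a^2 + 3*a*x - 2*a + 6*x)/(-a^2 - 3*a*x + 4*x^2)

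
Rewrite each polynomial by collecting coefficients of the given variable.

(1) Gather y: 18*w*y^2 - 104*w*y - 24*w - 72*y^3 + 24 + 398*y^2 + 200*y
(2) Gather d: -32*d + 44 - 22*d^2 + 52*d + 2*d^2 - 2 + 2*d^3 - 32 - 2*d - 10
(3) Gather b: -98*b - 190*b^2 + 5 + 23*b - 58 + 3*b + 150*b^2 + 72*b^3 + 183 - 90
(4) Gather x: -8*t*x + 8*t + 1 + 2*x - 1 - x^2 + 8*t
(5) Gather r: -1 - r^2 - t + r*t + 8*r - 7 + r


(1) = -24*w - 72*y^3 + y^2*(18*w + 398) + y*(200 - 104*w) + 24
(2) = 2*d^3 - 20*d^2 + 18*d
(3) = 72*b^3 - 40*b^2 - 72*b + 40
(4) = 16*t - x^2 + x*(2 - 8*t)
(5) = -r^2 + r*(t + 9) - t - 8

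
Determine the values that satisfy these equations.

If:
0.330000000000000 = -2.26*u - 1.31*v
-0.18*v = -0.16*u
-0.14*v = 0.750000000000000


Then:
No Solution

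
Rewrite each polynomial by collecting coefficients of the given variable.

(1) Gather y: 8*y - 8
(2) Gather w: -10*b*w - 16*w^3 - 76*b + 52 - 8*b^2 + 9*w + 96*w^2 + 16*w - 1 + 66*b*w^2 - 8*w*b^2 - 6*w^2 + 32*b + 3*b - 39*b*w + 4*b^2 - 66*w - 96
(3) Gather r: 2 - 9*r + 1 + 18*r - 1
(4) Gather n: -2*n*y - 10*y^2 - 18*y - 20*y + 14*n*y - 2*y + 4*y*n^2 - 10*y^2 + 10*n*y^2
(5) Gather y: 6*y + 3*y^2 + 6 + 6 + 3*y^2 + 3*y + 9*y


(1) = 8*y - 8
(2) = -4*b^2 - 41*b - 16*w^3 + w^2*(66*b + 90) + w*(-8*b^2 - 49*b - 41) - 45
(3) = 9*r + 2
(4) = 4*n^2*y + n*(10*y^2 + 12*y) - 20*y^2 - 40*y
(5) = 6*y^2 + 18*y + 12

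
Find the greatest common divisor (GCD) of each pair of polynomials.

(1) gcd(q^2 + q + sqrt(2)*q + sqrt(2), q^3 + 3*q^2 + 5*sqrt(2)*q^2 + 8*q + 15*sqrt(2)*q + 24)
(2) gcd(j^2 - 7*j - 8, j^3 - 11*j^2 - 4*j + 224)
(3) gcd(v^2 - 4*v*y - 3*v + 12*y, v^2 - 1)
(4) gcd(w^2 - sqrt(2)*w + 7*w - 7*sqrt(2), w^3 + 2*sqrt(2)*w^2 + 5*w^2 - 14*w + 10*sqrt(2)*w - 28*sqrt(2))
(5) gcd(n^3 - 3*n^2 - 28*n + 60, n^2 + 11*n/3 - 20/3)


(1) = q + sqrt(2)
(2) = j - 8
(3) = 1
(4) = w + 7
(5) = gcd((n - 6)*(n - 2)*(n + 5), (n - 4/3)*(n + 5)) = n + 5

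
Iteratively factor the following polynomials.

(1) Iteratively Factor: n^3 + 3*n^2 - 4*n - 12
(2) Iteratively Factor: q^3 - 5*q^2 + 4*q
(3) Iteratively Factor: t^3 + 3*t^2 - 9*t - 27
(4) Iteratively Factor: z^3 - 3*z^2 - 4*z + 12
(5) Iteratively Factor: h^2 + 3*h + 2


(1) = (n + 3)*(n^2 - 4) = (n + 2)*(n + 3)*(n - 2)
(2) = (q - 1)*(q^2 - 4*q) = (q - 4)*(q - 1)*(q)
(3) = (t + 3)*(t^2 - 9) = (t - 3)*(t + 3)*(t + 3)
(4) = (z + 2)*(z^2 - 5*z + 6) = (z - 2)*(z + 2)*(z - 3)
(5) = (h + 1)*(h + 2)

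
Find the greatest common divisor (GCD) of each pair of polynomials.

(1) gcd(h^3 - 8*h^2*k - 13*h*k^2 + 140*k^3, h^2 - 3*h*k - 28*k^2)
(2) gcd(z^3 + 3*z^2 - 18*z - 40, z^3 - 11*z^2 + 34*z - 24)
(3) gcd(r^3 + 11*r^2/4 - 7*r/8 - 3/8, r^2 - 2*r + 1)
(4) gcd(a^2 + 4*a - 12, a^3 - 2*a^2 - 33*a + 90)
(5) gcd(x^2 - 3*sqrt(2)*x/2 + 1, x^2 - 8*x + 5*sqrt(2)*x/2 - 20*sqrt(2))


(1) = gcd((h - 7*k)*(h - 5*k)*(h + 4*k), (h - 7*k)*(h + 4*k)) = h^2 - 3*h*k - 28*k^2
(2) = z - 4
(3) = gcd((r - 1/2)*(r + 1/4)*(r + 3), (r - 1)^2) = 1
(4) = gcd((a - 2)*(a + 6), (a - 5)*(a - 3)*(a + 6)) = a + 6
(5) = gcd((x - sqrt(2))*(x - sqrt(2)/2), (x - 8)*(x + 5*sqrt(2)/2)) = 1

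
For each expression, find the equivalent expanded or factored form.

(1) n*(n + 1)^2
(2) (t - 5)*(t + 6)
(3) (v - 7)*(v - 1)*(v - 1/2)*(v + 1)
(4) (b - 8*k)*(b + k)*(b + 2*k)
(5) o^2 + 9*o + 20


(1) = n^3 + 2*n^2 + n
(2) = t^2 + t - 30
(3) = v^4 - 15*v^3/2 + 5*v^2/2 + 15*v/2 - 7/2
(4) = b^3 - 5*b^2*k - 22*b*k^2 - 16*k^3
(5) = (o + 4)*(o + 5)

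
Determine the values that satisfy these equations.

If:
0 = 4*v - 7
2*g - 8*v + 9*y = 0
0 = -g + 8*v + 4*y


Then:
g = 182/17
v = 7/4
y = -14/17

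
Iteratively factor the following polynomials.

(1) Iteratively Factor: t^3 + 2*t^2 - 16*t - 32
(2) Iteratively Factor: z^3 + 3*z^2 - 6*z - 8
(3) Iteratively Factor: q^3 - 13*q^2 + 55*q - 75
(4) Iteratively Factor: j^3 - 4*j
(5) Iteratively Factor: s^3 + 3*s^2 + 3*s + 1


(1) = (t - 4)*(t^2 + 6*t + 8) = (t - 4)*(t + 2)*(t + 4)
(2) = (z + 4)*(z^2 - z - 2) = (z - 2)*(z + 4)*(z + 1)
(3) = (q - 3)*(q^2 - 10*q + 25) = (q - 5)*(q - 3)*(q - 5)
(4) = (j)*(j^2 - 4) = j*(j - 2)*(j + 2)
(5) = (s + 1)*(s^2 + 2*s + 1) = (s + 1)^2*(s + 1)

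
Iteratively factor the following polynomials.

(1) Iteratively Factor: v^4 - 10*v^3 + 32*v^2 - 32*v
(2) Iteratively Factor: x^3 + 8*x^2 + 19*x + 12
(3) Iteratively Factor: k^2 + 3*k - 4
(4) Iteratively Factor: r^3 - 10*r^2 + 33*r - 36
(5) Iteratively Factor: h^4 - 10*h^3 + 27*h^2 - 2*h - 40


(1) = (v)*(v^3 - 10*v^2 + 32*v - 32) = v*(v - 4)*(v^2 - 6*v + 8) = v*(v - 4)^2*(v - 2)
(2) = (x + 4)*(x^2 + 4*x + 3) = (x + 3)*(x + 4)*(x + 1)
(3) = (k - 1)*(k + 4)
(4) = (r - 3)*(r^2 - 7*r + 12) = (r - 3)^2*(r - 4)
(5) = (h - 2)*(h^3 - 8*h^2 + 11*h + 20) = (h - 2)*(h + 1)*(h^2 - 9*h + 20) = (h - 4)*(h - 2)*(h + 1)*(h - 5)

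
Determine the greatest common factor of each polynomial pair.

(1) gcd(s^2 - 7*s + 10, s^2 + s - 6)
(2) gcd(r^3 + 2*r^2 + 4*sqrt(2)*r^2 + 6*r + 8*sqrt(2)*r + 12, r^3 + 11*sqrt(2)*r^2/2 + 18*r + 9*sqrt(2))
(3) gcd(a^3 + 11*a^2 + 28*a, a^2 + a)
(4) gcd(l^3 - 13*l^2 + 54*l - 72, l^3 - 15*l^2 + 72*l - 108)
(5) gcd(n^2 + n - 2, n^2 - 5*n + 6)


(1) = gcd((s - 5)*(s - 2), (s - 2)*(s + 3)) = s - 2
(2) = r^2 + 4*sqrt(2)*r + 6
(3) = a
(4) = gcd((l - 6)*(l - 4)*(l - 3), (l - 6)^2*(l - 3)) = l^2 - 9*l + 18
(5) = 1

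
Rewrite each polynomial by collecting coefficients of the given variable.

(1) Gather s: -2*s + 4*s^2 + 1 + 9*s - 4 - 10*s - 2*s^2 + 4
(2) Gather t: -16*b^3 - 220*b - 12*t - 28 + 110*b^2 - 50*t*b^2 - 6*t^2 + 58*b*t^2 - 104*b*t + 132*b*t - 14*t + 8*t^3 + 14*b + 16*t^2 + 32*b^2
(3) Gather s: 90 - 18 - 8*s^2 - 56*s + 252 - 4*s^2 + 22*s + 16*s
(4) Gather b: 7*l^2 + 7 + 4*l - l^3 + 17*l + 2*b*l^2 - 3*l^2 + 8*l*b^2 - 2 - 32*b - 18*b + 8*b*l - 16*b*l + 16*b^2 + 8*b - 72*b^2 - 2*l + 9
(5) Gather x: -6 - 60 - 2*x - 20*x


(1) = 2*s^2 - 3*s + 1
(2) = -16*b^3 + 142*b^2 - 206*b + 8*t^3 + t^2*(58*b + 10) + t*(-50*b^2 + 28*b - 26) - 28
(3) = -12*s^2 - 18*s + 324
(4) = b^2*(8*l - 56) + b*(2*l^2 - 8*l - 42) - l^3 + 4*l^2 + 19*l + 14
(5) = -22*x - 66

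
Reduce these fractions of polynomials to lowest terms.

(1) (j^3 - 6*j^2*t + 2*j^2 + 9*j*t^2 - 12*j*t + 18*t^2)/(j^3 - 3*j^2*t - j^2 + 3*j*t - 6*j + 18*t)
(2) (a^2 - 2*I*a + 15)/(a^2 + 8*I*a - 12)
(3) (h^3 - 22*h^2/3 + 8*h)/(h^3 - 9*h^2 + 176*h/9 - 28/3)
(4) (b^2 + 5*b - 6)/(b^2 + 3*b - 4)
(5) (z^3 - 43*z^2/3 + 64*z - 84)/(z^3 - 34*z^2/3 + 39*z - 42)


(1) = (j - 3*t)/(j - 3)
(2) = (a^2 - 2*I*a + 15)/(a^2 + 8*I*a - 12)
(3) = (9*h^2 - 12*h)/(9*h^2 - 27*h + 14)
(4) = (b + 6)/(b + 4)
(5) = (z - 6)/(z - 3)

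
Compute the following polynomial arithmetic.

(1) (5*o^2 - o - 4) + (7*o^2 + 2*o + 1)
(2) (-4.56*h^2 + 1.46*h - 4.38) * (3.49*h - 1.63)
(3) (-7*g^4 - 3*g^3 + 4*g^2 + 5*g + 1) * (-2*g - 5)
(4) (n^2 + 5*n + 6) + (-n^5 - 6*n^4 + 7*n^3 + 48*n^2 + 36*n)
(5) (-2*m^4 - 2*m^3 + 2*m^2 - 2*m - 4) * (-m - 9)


(1) = 12*o^2 + o - 3
(2) = -15.9144*h^3 + 12.5282*h^2 - 17.666*h + 7.1394
(3) = 14*g^5 + 41*g^4 + 7*g^3 - 30*g^2 - 27*g - 5
(4) = -n^5 - 6*n^4 + 7*n^3 + 49*n^2 + 41*n + 6
(5) = 2*m^5 + 20*m^4 + 16*m^3 - 16*m^2 + 22*m + 36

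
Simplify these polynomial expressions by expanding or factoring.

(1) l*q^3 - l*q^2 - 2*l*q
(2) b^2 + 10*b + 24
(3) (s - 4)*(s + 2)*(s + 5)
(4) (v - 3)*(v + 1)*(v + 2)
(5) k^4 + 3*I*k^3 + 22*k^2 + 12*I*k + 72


(1) = q*(q - 2)*(l*q + l)
(2) = (b + 4)*(b + 6)
(3) = s^3 + 3*s^2 - 18*s - 40
(4) = v^3 - 7*v - 6
(5) = (k - 3*I)*(k - 2*I)*(k + 2*I)*(k + 6*I)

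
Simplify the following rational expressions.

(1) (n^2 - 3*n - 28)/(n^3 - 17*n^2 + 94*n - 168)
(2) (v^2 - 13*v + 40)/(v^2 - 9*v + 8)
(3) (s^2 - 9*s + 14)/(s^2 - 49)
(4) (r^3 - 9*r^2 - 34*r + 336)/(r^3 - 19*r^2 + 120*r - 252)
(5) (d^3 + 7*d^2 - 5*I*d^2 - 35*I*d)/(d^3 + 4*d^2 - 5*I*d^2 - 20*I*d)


(1) = (n + 4)/(n^2 - 10*n + 24)
(2) = (v - 5)/(v - 1)
(3) = (s - 2)/(s + 7)
(4) = (r^2 - 2*r - 48)/(r^2 - 12*r + 36)
(5) = (d + 7)/(d + 4)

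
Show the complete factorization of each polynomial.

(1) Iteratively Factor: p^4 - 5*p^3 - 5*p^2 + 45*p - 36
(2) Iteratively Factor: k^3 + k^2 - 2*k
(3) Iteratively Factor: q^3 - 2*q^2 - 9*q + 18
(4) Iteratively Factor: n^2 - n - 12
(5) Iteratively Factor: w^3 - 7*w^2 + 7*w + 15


(1) = (p - 3)*(p^3 - 2*p^2 - 11*p + 12) = (p - 4)*(p - 3)*(p^2 + 2*p - 3) = (p - 4)*(p - 3)*(p + 3)*(p - 1)
(2) = (k)*(k^2 + k - 2) = k*(k + 2)*(k - 1)
(3) = (q + 3)*(q^2 - 5*q + 6) = (q - 2)*(q + 3)*(q - 3)
(4) = (n - 4)*(n + 3)
(5) = (w + 1)*(w^2 - 8*w + 15) = (w - 5)*(w + 1)*(w - 3)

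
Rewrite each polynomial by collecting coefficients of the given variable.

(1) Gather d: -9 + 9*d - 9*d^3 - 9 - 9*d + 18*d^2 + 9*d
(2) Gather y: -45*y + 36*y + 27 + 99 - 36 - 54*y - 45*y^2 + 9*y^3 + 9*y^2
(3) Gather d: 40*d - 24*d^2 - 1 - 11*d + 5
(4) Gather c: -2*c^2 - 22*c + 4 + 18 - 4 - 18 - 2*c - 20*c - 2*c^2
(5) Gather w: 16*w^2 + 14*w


(1) = -9*d^3 + 18*d^2 + 9*d - 18
(2) = 9*y^3 - 36*y^2 - 63*y + 90
(3) = -24*d^2 + 29*d + 4
(4) = -4*c^2 - 44*c
(5) = 16*w^2 + 14*w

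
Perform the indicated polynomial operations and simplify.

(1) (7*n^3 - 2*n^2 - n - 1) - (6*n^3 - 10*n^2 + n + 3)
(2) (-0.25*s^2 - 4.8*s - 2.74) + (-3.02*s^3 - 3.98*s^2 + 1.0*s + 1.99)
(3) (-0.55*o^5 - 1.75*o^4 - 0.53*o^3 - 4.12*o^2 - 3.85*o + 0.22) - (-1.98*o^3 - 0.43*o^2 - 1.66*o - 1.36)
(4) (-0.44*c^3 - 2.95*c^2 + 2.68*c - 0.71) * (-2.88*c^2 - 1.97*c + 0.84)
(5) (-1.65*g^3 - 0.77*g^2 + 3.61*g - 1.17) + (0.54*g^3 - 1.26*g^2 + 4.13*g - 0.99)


(1) = n^3 + 8*n^2 - 2*n - 4
(2) = -3.02*s^3 - 4.23*s^2 - 3.8*s - 0.75
(3) = -0.55*o^5 - 1.75*o^4 + 1.45*o^3 - 3.69*o^2 - 2.19*o + 1.58
(4) = 1.2672*c^5 + 9.3628*c^4 - 2.2765*c^3 - 5.7128*c^2 + 3.6499*c - 0.5964
(5) = -1.11*g^3 - 2.03*g^2 + 7.74*g - 2.16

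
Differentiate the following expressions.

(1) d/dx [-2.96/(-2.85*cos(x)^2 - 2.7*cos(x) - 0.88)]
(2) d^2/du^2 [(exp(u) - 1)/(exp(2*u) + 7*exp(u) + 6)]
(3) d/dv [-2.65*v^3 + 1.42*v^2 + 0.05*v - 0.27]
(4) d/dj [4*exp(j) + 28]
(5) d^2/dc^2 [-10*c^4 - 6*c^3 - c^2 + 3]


(1) = (16.872*cos(x) + 7.992)*sin(x)/(2.85*cos(x)^2 + 2.7*cos(x) + 0.88)^2
(2) = (exp(4*u) - 11*exp(3*u) - 57*exp(2*u) - 67*exp(u) + 78)*exp(u)/(exp(6*u) + 21*exp(5*u) + 165*exp(4*u) + 595*exp(3*u) + 990*exp(2*u) + 756*exp(u) + 216)
(3) = -7.95*v^2 + 2.84*v + 0.05
(4) = 4*exp(j)
(5) = -120*c^2 - 36*c - 2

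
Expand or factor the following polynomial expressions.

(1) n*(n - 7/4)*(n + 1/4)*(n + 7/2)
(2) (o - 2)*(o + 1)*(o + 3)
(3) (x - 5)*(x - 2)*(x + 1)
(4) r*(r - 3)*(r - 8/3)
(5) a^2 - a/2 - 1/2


(1) = n^4 + 2*n^3 - 91*n^2/16 - 49*n/32
(2) = o^3 + 2*o^2 - 5*o - 6
(3) = x^3 - 6*x^2 + 3*x + 10
(4) = r^3 - 17*r^2/3 + 8*r
(5) = (a - 1)*(a + 1/2)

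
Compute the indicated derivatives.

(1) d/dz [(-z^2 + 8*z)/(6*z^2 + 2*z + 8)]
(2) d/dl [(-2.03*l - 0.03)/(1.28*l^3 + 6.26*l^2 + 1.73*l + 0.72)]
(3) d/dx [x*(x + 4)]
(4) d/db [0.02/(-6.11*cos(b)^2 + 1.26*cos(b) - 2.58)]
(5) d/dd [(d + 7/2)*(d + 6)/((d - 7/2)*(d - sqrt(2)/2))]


(1) = (-25*z^2 - 8*z + 32)/(2*(9*z^4 + 6*z^3 + 25*z^2 + 8*z + 16))
(2) = (5.1968*l^3 + 12.823*l^2 + 0.3756*l - 1.4097)/(1.6384*l^6 + 16.0256*l^5 + 43.6164*l^4 + 23.5028*l^3 + 12.0073*l^2 + 2.4912*l + 0.5184)
(3) = 2*x + 4
(4) = (0.0252 - 0.2444*cos(b))*sin(b)/(6.11*cos(b)^2 - 1.26*cos(b) + 2.58)^2
(5) = 2*(-2*(d + 6)*(2*d - 7)*(2*d + 7) - 2*(d + 6)*(2*d + 7)*(2*d - sqrt(2)) + (2*d - 7)*(2*d - sqrt(2))*(4*d + 19))/((2*d - 7)^2*(2*d - sqrt(2))^2)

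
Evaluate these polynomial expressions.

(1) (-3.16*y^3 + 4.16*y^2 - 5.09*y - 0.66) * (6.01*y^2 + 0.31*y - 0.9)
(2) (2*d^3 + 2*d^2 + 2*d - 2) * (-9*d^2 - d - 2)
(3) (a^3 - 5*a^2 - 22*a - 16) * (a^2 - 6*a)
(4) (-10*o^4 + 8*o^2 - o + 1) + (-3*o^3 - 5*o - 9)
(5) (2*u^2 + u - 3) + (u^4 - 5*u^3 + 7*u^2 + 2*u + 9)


(1) = -18.9916*y^5 + 24.022*y^4 - 26.4573*y^3 - 9.2885*y^2 + 4.3764*y + 0.594
(2) = -18*d^5 - 20*d^4 - 24*d^3 + 12*d^2 - 2*d + 4
(3) = a^5 - 11*a^4 + 8*a^3 + 116*a^2 + 96*a
(4) = -10*o^4 - 3*o^3 + 8*o^2 - 6*o - 8
(5) = u^4 - 5*u^3 + 9*u^2 + 3*u + 6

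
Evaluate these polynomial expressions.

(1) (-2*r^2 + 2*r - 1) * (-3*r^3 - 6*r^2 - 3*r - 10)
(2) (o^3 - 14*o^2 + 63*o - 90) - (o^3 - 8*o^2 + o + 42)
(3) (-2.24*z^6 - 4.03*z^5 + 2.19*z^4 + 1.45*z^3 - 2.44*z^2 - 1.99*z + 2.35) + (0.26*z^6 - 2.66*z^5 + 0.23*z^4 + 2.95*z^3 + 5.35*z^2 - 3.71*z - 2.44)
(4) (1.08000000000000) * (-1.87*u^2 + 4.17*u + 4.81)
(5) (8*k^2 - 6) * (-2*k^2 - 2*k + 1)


(1) = 6*r^5 + 6*r^4 - 3*r^3 + 20*r^2 - 17*r + 10
(2) = -6*o^2 + 62*o - 132
(3) = -1.98*z^6 - 6.69*z^5 + 2.42*z^4 + 4.4*z^3 + 2.91*z^2 - 5.7*z - 0.09
(4) = -2.0196*u^2 + 4.5036*u + 5.1948
(5) = -16*k^4 - 16*k^3 + 20*k^2 + 12*k - 6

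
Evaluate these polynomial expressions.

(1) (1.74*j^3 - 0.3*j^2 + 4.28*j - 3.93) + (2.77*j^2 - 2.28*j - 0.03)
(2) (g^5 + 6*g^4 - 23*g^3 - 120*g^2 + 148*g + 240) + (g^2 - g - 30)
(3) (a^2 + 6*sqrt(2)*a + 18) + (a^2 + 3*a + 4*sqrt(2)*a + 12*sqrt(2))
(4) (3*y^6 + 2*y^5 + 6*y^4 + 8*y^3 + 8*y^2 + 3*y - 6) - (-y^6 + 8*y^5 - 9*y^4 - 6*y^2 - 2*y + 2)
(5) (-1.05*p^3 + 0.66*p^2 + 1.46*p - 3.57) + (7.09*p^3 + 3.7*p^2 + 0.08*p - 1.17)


(1) = 1.74*j^3 + 2.47*j^2 + 2.0*j - 3.96
(2) = g^5 + 6*g^4 - 23*g^3 - 119*g^2 + 147*g + 210
(3) = 2*a^2 + 3*a + 10*sqrt(2)*a + 12*sqrt(2) + 18
(4) = 4*y^6 - 6*y^5 + 15*y^4 + 8*y^3 + 14*y^2 + 5*y - 8
(5) = 6.04*p^3 + 4.36*p^2 + 1.54*p - 4.74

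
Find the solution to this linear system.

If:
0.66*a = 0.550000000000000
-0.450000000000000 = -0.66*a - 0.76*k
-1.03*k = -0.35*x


Then:
a = 0.83
k = -0.13
x = -0.39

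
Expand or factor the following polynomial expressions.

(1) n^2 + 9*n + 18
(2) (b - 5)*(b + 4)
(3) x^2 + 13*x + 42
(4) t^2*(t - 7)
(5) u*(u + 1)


(1) = (n + 3)*(n + 6)
(2) = b^2 - b - 20
(3) = (x + 6)*(x + 7)
(4) = t^3 - 7*t^2
(5) = u^2 + u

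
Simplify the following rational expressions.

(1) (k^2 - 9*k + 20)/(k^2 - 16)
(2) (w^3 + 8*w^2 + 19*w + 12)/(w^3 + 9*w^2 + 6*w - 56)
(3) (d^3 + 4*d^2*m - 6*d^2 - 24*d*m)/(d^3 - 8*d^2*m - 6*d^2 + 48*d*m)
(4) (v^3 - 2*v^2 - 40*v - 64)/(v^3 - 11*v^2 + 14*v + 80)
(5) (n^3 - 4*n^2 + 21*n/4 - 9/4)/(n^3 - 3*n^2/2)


(1) = (k - 5)/(k + 4)
(2) = (w^2 + 4*w + 3)/(w^2 + 5*w - 14)
(3) = (d + 4*m)/(d - 8*m)
(4) = (v + 4)/(v - 5)
(5) = (2*n^2 - 5*n + 3)/(2*n^2)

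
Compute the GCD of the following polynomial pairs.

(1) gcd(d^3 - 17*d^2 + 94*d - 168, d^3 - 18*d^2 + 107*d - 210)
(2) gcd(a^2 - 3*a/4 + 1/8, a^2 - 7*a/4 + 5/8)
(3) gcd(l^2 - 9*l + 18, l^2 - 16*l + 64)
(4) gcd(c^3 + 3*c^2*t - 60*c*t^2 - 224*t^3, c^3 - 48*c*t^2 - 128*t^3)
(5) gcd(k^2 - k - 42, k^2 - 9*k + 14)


(1) = gcd((d - 7)*(d - 6)*(d - 4), (d - 7)*(d - 6)*(d - 5)) = d^2 - 13*d + 42
(2) = a - 1/2
(3) = 1
(4) = -c^2 + 4*c*t + 32*t^2
(5) = gcd((k - 7)*(k + 6), (k - 7)*(k - 2)) = k - 7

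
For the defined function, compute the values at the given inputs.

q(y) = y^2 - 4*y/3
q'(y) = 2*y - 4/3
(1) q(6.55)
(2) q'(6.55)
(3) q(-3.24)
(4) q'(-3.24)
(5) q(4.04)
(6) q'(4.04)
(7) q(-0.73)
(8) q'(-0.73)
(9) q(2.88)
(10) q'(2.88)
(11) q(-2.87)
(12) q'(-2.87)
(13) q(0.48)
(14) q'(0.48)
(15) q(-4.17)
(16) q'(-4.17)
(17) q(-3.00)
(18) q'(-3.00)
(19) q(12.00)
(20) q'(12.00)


(1) = 34.17
(2) = 11.77
(3) = 14.82
(4) = -7.81
(5) = 10.93
(6) = 6.75
(7) = 1.51
(8) = -2.79
(9) = 4.45
(10) = 4.43
(11) = 12.06
(12) = -7.07
(13) = -0.41
(14) = -0.37
(15) = 22.95
(16) = -9.67
(17) = 13.00
(18) = -7.33
(19) = 128.00
(20) = 22.67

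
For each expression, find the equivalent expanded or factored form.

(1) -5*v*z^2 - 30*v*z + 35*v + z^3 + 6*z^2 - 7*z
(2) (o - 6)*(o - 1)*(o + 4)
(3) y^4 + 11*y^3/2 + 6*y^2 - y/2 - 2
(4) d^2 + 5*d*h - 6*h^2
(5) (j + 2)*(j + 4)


(1) = (-5*v + z)*(z - 1)*(z + 7)
(2) = o^3 - 3*o^2 - 22*o + 24
(3) = (y - 1/2)*(y + 1)^2*(y + 4)
(4) = (d - h)*(d + 6*h)
(5) = j^2 + 6*j + 8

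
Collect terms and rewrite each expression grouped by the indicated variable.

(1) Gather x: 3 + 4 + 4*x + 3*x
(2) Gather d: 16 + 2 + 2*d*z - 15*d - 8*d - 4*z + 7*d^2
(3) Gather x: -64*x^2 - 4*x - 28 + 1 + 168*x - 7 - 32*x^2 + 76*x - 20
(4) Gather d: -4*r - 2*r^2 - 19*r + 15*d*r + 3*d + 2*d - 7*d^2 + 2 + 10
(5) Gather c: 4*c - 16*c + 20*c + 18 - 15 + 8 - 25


(1) = 7*x + 7
(2) = 7*d^2 + d*(2*z - 23) - 4*z + 18
(3) = -96*x^2 + 240*x - 54
(4) = -7*d^2 + d*(15*r + 5) - 2*r^2 - 23*r + 12
(5) = 8*c - 14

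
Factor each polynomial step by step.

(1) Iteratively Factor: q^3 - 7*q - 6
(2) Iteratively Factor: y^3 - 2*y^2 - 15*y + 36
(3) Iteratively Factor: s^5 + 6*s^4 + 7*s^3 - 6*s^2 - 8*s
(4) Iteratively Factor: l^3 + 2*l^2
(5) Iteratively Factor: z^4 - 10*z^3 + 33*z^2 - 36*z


(1) = (q + 1)*(q^2 - q - 6) = (q - 3)*(q + 1)*(q + 2)
(2) = (y - 3)*(y^2 + y - 12) = (y - 3)^2*(y + 4)
(3) = (s + 4)*(s^4 + 2*s^3 - s^2 - 2*s) = (s + 1)*(s + 4)*(s^3 + s^2 - 2*s) = (s + 1)*(s + 2)*(s + 4)*(s^2 - s) = (s - 1)*(s + 1)*(s + 2)*(s + 4)*(s)
(4) = (l)*(l^2 + 2*l) = l^2*(l + 2)
(5) = (z - 3)*(z^3 - 7*z^2 + 12*z) = z*(z - 3)*(z^2 - 7*z + 12) = z*(z - 4)*(z - 3)*(z - 3)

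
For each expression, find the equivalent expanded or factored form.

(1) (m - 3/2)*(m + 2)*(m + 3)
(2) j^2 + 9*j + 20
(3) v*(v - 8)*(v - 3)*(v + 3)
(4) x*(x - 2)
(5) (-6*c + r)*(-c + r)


(1) = m^3 + 7*m^2/2 - 3*m/2 - 9
(2) = (j + 4)*(j + 5)
(3) = v^4 - 8*v^3 - 9*v^2 + 72*v
(4) = x^2 - 2*x
(5) = 6*c^2 - 7*c*r + r^2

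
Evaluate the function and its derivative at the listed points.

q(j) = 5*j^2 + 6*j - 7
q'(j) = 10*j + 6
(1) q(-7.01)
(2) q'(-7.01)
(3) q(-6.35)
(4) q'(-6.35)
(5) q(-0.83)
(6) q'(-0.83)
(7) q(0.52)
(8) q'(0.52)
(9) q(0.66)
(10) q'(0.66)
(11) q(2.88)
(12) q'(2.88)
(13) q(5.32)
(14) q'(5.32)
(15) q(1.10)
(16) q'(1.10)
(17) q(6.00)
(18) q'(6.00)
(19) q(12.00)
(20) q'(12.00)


(1) = 196.64
(2) = -64.10
(3) = 156.51
(4) = -57.50
(5) = -8.54
(6) = -2.30
(7) = -2.53
(8) = 11.20
(9) = -0.86
(10) = 12.60
(11) = 51.75
(12) = 34.80
(13) = 166.43
(14) = 59.20
(15) = 5.65
(16) = 17.00
(17) = 209.00
(18) = 66.00
(19) = 785.00
(20) = 126.00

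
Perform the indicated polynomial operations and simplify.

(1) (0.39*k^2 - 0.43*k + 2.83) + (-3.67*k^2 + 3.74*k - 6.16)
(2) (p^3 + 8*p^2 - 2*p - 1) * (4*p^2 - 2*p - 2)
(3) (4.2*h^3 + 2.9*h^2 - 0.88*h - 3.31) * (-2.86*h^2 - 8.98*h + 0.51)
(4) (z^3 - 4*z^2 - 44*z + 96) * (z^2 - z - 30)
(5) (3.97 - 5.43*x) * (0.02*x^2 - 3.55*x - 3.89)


(1) = -3.28*k^2 + 3.31*k - 3.33
(2) = 4*p^5 + 30*p^4 - 26*p^3 - 16*p^2 + 6*p + 2
(3) = -12.012*h^5 - 46.01*h^4 - 21.3832*h^3 + 18.848*h^2 + 29.275*h - 1.6881
(4) = z^5 - 5*z^4 - 70*z^3 + 260*z^2 + 1224*z - 2880
(5) = -0.1086*x^3 + 19.3559*x^2 + 7.0292*x - 15.4433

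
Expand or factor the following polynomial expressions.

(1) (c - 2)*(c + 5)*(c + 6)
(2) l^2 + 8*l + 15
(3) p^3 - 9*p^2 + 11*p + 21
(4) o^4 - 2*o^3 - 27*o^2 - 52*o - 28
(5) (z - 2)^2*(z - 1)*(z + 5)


(1) = c^3 + 9*c^2 + 8*c - 60
(2) = (l + 3)*(l + 5)
(3) = (p - 7)*(p - 3)*(p + 1)
(4) = (o - 7)*(o + 1)*(o + 2)^2
(5) = z^4 - 17*z^2 + 36*z - 20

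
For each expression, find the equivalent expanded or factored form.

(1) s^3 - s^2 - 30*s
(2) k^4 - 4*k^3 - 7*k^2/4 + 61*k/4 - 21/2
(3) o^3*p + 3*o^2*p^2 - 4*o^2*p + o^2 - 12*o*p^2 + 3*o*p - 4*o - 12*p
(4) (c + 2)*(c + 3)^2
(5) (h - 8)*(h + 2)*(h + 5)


(1) = s*(s - 6)*(s + 5)
(2) = (k - 7/2)*(k - 3/2)*(k - 1)*(k + 2)
(3) = (o - 4)*(o + 3*p)*(o*p + 1)
(4) = c^3 + 8*c^2 + 21*c + 18
(5) = h^3 - h^2 - 46*h - 80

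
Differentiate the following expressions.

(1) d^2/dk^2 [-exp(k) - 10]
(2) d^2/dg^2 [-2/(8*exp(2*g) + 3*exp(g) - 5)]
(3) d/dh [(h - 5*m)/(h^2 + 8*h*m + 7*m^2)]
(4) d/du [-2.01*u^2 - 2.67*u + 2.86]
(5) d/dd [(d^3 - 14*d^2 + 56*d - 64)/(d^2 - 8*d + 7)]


(1) = -exp(k)
(2) = 2*(-2*(16*exp(g) + 3)^2*exp(g) + (32*exp(g) + 3)*(8*exp(2*g) + 3*exp(g) - 5))*exp(g)/(8*exp(2*g) + 3*exp(g) - 5)^3
(3) = (h^2 + 8*h*m + 7*m^2 - 2*(h - 5*m)*(h + 4*m))/(h^2 + 8*h*m + 7*m^2)^2
(4) = -4.02*u - 2.67
(5) = (d^4 - 16*d^3 + 77*d^2 - 68*d - 120)/(d^4 - 16*d^3 + 78*d^2 - 112*d + 49)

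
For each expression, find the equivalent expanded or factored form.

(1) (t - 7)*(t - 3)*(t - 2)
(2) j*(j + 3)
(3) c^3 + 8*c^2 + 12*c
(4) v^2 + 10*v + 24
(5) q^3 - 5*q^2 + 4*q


(1) = t^3 - 12*t^2 + 41*t - 42
(2) = j^2 + 3*j
(3) = c*(c + 2)*(c + 6)
(4) = (v + 4)*(v + 6)
(5) = q*(q - 4)*(q - 1)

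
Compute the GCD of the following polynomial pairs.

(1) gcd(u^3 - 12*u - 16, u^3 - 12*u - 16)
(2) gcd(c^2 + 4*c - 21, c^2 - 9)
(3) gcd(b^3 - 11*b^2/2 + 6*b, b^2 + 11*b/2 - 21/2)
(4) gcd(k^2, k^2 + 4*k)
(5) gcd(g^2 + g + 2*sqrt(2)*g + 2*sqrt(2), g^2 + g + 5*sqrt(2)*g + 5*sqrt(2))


(1) = gcd((u - 4)*(u + 2)^2, (u - 4)*(u + 2)^2) = u^3 - 12*u - 16
(2) = c - 3
(3) = b - 3/2
(4) = gcd(k^2, k*(k + 4)) = k
(5) = gcd((g + 1)*(g + 2*sqrt(2)), (g + 1)*(g + 5*sqrt(2))) = g + 1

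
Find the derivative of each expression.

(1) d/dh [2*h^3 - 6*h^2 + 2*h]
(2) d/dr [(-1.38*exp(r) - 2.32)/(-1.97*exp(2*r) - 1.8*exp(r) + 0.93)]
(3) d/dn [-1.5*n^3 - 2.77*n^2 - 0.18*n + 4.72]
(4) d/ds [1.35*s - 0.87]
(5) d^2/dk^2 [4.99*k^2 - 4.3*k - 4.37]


(1) = 6*h^2 - 12*h + 2
(2) = (-(1.38*exp(r) + 2.32)*(3.94*exp(r) + 1.8) + 2.7186*exp(2*r) + 2.484*exp(r) - 1.2834)*exp(r)/(1.97*exp(2*r) + 1.8*exp(r) - 0.93)^2
(3) = -4.5*n^2 - 5.54*n - 0.18
(4) = 1.35000000000000
(5) = 9.98000000000000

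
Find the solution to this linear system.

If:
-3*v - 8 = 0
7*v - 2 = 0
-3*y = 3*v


Then:
No Solution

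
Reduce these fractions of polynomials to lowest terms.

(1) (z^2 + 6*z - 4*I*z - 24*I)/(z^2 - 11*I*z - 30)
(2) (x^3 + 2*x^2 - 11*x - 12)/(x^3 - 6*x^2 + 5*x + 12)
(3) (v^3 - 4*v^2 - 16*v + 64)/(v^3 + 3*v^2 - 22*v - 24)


(1) = (z^2 + z*(6 - 4*I) - 24*I)/(z^2 - 11*I*z - 30)
(2) = (x + 4)/(x - 4)
(3) = (v^2 - 16)/(v^2 + 7*v + 6)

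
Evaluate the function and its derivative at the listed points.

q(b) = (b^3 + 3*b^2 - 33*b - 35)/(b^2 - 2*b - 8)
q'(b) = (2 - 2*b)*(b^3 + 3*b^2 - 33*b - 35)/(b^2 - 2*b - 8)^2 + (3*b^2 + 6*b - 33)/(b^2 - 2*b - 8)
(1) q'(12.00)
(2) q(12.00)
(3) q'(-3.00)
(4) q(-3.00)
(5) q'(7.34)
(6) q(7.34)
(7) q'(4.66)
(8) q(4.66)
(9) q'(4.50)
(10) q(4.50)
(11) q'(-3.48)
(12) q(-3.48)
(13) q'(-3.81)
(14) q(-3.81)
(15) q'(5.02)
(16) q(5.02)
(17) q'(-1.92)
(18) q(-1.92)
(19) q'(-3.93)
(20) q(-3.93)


(1) = 1.17
(2) = 15.44
(3) = 7.02
(4) = 9.14
(5) = 1.89
(6) = 8.97
(7) = 22.18
(8) = -5.10
(9) = 37.80
(10) = -9.73
(11) = 3.83
(12) = 6.69
(13) = 2.93
(14) = 5.59
(15) = 9.93
(16) = 0.20
(17) = 912.72
(18) = -68.29
(19) = 2.71
(20) = 5.25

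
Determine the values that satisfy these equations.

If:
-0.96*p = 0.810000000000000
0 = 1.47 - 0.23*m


Then:
m = 6.39
p = -0.84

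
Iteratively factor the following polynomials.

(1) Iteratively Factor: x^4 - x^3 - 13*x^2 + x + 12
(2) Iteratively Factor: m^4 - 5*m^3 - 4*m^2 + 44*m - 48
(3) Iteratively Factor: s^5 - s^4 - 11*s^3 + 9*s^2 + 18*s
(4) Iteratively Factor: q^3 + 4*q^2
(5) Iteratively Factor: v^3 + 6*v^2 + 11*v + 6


(1) = (x + 3)*(x^3 - 4*x^2 - x + 4) = (x + 1)*(x + 3)*(x^2 - 5*x + 4) = (x - 1)*(x + 1)*(x + 3)*(x - 4)
(2) = (m - 4)*(m^3 - m^2 - 8*m + 12) = (m - 4)*(m - 2)*(m^2 + m - 6) = (m - 4)*(m - 2)*(m + 3)*(m - 2)
(3) = (s + 3)*(s^4 - 4*s^3 + s^2 + 6*s) = (s + 1)*(s + 3)*(s^3 - 5*s^2 + 6*s) = s*(s + 1)*(s + 3)*(s^2 - 5*s + 6) = s*(s - 3)*(s + 1)*(s + 3)*(s - 2)
(4) = (q)*(q^2 + 4*q) = q*(q + 4)*(q)
(5) = (v + 1)*(v^2 + 5*v + 6) = (v + 1)*(v + 3)*(v + 2)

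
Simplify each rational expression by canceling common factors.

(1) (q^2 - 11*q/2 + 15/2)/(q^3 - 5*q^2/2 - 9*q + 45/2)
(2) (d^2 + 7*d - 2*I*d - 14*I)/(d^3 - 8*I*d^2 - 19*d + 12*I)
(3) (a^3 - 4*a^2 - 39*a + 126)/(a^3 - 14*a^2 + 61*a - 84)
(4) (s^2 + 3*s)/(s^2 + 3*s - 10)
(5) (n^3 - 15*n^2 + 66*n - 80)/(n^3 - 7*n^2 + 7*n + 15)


(1) = 1/(q + 3)
(2) = (d^2 + d*(7 - 2*I) - 14*I)/(d^3 - 8*I*d^2 - 19*d + 12*I)
(3) = (a + 6)/(a - 4)
(4) = (s^2 + 3*s)/(s^2 + 3*s - 10)
(5) = (n^2 - 10*n + 16)/(n^2 - 2*n - 3)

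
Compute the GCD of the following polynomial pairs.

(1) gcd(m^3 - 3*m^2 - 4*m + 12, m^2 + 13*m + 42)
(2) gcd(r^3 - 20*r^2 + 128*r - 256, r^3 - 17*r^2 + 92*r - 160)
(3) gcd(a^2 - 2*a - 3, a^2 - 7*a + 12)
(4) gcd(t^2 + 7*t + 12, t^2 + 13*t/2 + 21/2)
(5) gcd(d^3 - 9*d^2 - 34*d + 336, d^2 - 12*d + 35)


(1) = 1
(2) = r^2 - 12*r + 32
(3) = gcd((a - 3)*(a + 1), (a - 4)*(a - 3)) = a - 3
(4) = t + 3
(5) = d - 7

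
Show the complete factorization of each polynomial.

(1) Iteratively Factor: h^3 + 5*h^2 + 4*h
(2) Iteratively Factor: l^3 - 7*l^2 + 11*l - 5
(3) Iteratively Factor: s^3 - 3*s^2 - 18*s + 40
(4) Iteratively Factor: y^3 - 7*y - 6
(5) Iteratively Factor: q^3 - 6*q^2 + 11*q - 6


(1) = (h)*(h^2 + 5*h + 4) = h*(h + 1)*(h + 4)
(2) = (l - 5)*(l^2 - 2*l + 1) = (l - 5)*(l - 1)*(l - 1)
(3) = (s - 5)*(s^2 + 2*s - 8) = (s - 5)*(s + 4)*(s - 2)
(4) = (y - 3)*(y^2 + 3*y + 2) = (y - 3)*(y + 2)*(y + 1)
(5) = (q - 2)*(q^2 - 4*q + 3) = (q - 2)*(q - 1)*(q - 3)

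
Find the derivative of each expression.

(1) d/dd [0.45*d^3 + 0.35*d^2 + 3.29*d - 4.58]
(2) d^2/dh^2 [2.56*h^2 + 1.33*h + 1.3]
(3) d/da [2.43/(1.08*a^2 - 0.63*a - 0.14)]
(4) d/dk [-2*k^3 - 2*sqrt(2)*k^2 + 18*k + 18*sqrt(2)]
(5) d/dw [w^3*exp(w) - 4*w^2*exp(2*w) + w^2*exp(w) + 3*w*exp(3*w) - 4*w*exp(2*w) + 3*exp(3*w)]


(1) = 1.35*d^2 + 0.7*d + 3.29
(2) = 5.12000000000000
(3) = (1.5309 - 5.2488*a)/(-1.08*a^2 + 0.63*a + 0.14)^2
(4) = -6*k^2 - 4*sqrt(2)*k + 18
(5) = (w^3 - 8*w^2*exp(w) + 4*w^2 + 9*w*exp(2*w) - 16*w*exp(w) + 2*w + 12*exp(2*w) - 4*exp(w))*exp(w)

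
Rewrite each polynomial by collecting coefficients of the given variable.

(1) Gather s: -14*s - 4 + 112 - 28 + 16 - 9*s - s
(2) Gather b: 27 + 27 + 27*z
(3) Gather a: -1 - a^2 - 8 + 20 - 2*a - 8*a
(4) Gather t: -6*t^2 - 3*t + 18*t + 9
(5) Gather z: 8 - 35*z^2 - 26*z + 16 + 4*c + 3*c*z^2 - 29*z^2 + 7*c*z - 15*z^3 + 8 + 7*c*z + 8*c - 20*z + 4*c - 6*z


(1) = 96 - 24*s
(2) = 27*z + 54
(3) = -a^2 - 10*a + 11
(4) = -6*t^2 + 15*t + 9
(5) = 16*c - 15*z^3 + z^2*(3*c - 64) + z*(14*c - 52) + 32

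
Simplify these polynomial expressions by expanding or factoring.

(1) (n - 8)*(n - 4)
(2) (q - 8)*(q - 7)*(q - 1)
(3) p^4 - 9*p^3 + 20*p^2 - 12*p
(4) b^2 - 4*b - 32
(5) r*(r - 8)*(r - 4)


(1) = n^2 - 12*n + 32
(2) = q^3 - 16*q^2 + 71*q - 56
(3) = p*(p - 6)*(p - 2)*(p - 1)
(4) = (b - 8)*(b + 4)
(5) = r^3 - 12*r^2 + 32*r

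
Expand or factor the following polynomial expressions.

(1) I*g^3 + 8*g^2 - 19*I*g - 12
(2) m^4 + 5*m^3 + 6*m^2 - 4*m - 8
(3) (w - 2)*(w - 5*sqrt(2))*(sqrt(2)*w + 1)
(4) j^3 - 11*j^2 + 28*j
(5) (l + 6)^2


(1) = (g - 4*I)*(g - 3*I)*(I*g + 1)
(2) = (m - 1)*(m + 2)^3
(3) = sqrt(2)*w^3 - 9*w^2 - 2*sqrt(2)*w^2 - 5*sqrt(2)*w + 18*w + 10*sqrt(2)
(4) = j*(j - 7)*(j - 4)
(5) = l^2 + 12*l + 36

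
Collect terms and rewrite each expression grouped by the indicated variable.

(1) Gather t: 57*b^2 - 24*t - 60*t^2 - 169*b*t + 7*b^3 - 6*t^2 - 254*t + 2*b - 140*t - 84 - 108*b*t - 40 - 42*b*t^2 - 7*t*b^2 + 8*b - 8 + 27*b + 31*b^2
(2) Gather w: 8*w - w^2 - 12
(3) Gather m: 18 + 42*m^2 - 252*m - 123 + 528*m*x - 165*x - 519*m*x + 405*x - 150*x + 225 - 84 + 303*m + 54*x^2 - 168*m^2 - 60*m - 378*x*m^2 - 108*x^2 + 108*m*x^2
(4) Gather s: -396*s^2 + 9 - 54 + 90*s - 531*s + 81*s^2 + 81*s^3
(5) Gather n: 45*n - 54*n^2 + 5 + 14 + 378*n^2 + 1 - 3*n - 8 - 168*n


(1) = 7*b^3 + 88*b^2 + 37*b + t^2*(-42*b - 66) + t*(-7*b^2 - 277*b - 418) - 132
(2) = -w^2 + 8*w - 12
(3) = m^2*(-378*x - 126) + m*(108*x^2 + 9*x - 9) - 54*x^2 + 90*x + 36
(4) = 81*s^3 - 315*s^2 - 441*s - 45
(5) = 324*n^2 - 126*n + 12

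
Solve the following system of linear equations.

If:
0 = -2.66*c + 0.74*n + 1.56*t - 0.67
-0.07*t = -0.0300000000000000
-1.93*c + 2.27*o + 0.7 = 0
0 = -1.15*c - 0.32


Then:
c = -0.28
n = -1.00
o = -0.54
t = 0.43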